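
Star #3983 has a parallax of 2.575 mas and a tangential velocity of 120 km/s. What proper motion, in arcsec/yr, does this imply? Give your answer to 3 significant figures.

0.0652 arcsec/yr

d = 1/p = 1/0.002575″ = 388.35 pc.
μ = v_t / (4.74 d) = 120 / (4.74 × 388.35) = 120 / 1840.8 = 0.065189 ″/yr.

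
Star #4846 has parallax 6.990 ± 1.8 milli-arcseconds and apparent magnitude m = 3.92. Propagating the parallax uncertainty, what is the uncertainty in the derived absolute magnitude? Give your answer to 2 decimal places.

M = m − 5 log₁₀ d + 5 = m + 5 log₁₀ p + 5, so ∂M/∂p = 5/(p ln 10).
σ_M = (5/ln 10) · (σ_p/p) = 2.1715 × 1.8/6.990 = 2.1715 × 0.25751 = 0.55918.

σ_M = 0.56 mag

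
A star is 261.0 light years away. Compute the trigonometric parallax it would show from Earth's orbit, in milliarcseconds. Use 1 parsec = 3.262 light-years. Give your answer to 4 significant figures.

12.50 mas

d = 261.0 ly ÷ 3.262 = 80.012 pc.
p = 1/d = 1/80.012 = 0.012498 arcsec.
= 0.012498 × 1000 = 12.498 mas.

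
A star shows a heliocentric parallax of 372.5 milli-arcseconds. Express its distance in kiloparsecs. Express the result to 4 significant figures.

p = 372.5 milli-arcseconds = 0.3725 arcsec.
d = 1/p = 1/0.3725 = 2.6846 pc.
= 0.0026846 kpc.

0.002685 kpc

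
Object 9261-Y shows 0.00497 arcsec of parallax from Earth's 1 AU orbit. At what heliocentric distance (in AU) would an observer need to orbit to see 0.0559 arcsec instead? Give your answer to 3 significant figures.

Parallax scales linearly with baseline: p ∝ B, so B = p_target / p_Earth × 1 AU.
B = 0.0559 / 0.00497 = 11.247 AU.

11.2 AU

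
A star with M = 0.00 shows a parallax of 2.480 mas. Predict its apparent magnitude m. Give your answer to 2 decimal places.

d = 1/p = 1/0.002480″ = 403.23 pc.
m − M = 5 log₁₀ d − 5 = 5 log₁₀(403.23) − 5 = 13.0278 − 5 = 8.0278.
m = M + (m − M) = 0.00 + 8.0278 = 8.03.

m = 8.03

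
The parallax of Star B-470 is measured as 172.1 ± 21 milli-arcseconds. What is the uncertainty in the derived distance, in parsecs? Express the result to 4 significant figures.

0.7090 pc

d = 1/p, so σ_d = σ_p / p².
σ_d = 0.0210 / (0.1721)² = 0.0210 / 0.029618 = 0.70903 pc.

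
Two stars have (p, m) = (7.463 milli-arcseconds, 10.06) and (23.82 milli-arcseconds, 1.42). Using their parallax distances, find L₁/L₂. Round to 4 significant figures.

d₁ = 1/p₁ = 1/0.007463″ = 133.99 pc; d₂ = 1/p₂ = 1/0.02382″ = 41.982 pc.
M₁ = m₁ − 5 log₁₀ d₁ + 5 = 10.06 − 10.6354 + 5 = 4.4246.
M₂ = 1.42 − 8.1153 + 5 = -1.6953.
L₁/L₂ = 10^(0.4(M₂ − M₁)) = 10^(0.4 × (-6.1199)) = 10^(-2.44796) = 0.0035648.

L₁/L₂ = 0.003565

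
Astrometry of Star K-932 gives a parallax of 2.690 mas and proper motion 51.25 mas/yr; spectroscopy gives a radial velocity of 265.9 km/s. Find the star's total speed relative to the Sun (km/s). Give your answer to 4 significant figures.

280.8 km/s

d = 1/p = 1/0.002690″ = 371.75 pc.
μ = 51.25 mas/yr = 0.05125 ″/yr.
v_t = 4.740 μ d = 4.740 × 0.05125 × 371.75 = 90.307 km/s.
v = √(v_r² + v_t²) = √(265.9² + 90.307²) = √78858.2 = 280.82 km/s.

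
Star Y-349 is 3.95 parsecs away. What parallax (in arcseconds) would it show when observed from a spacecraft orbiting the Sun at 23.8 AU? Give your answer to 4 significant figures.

p (arcsec) = B (AU) / d (pc).
p = 23.8 / 3.95 = 6.0253 arcsec.

6.025 arcsec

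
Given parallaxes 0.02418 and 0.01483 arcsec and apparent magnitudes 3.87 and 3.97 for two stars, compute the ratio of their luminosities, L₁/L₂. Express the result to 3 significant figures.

L₁/L₂ = 0.412

d₁ = 1/p₁ = 1/0.02418″ = 41.356 pc; d₂ = 1/p₂ = 1/0.01483″ = 67.431 pc.
M₁ = m₁ − 5 log₁₀ d₁ + 5 = 3.87 − 8.0827 + 5 = 0.7873.
M₂ = 3.97 − 9.1443 + 5 = -0.1743.
L₁/L₂ = 10^(0.4(M₂ − M₁)) = 10^(0.4 × (-0.9616)) = 10^(-0.38464) = 0.41244.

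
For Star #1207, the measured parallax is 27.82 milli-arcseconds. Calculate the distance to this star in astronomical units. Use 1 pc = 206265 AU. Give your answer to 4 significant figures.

7.414 × 10^6 AU

p = 27.82 milli-arcseconds = 0.02782 arcsec.
d = 1/p = 1/0.02782 = 35.945 pc.
In AU: 35.945 × 206265 = 7.4142 × 10^6 AU.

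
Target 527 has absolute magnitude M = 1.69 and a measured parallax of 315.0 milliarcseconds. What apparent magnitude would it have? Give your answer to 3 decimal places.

d = 1/p = 1/0.3150″ = 3.1746 pc.
m − M = 5 log₁₀ d − 5 = 5 log₁₀(3.1746) − 5 = 2.5084 − 5 = -2.4916.
m = M + (m − M) = 1.69 + (-2.4916) = -0.802.

m = -0.802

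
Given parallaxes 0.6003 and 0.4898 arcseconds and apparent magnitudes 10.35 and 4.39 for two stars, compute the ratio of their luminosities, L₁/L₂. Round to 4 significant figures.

d₁ = 1/p₁ = 1/0.6003″ = 1.6658 pc; d₂ = 1/p₂ = 1/0.4898″ = 2.0416 pc.
M₁ = m₁ − 5 log₁₀ d₁ + 5 = 10.35 − 1.1081 + 5 = 14.2419.
M₂ = 4.39 − 1.5499 + 5 = 7.8401.
L₁/L₂ = 10^(0.4(M₂ − M₁)) = 10^(0.4 × (-6.4018)) = 10^(-2.56072) = 0.0027497.

L₁/L₂ = 0.002750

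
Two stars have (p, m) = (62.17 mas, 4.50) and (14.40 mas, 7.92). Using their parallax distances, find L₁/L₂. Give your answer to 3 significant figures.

L₁/L₂ = 1.25

d₁ = 1/p₁ = 1/0.06217″ = 16.085 pc; d₂ = 1/p₂ = 1/0.01440″ = 69.444 pc.
M₁ = m₁ − 5 log₁₀ d₁ + 5 = 4.50 − 6.0321 + 5 = 3.4679.
M₂ = 7.92 − 9.2082 + 5 = 3.7118.
L₁/L₂ = 10^(0.4(M₂ − M₁)) = 10^(0.4 × 0.2439) = 10^0.09756 = 1.2519.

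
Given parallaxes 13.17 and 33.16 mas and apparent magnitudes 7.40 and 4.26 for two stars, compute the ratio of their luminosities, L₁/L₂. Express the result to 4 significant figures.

L₁/L₂ = 0.3516

d₁ = 1/p₁ = 1/0.01317″ = 75.93 pc; d₂ = 1/p₂ = 1/0.03316″ = 30.157 pc.
M₁ = m₁ − 5 log₁₀ d₁ + 5 = 7.40 − 9.4021 + 5 = 2.9979.
M₂ = 4.26 − 7.3969 + 5 = 1.8631.
L₁/L₂ = 10^(0.4(M₂ − M₁)) = 10^(0.4 × (-1.1348)) = 10^(-0.45392) = 0.35163.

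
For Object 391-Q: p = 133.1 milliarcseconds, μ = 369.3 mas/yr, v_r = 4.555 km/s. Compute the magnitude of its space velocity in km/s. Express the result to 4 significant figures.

13.92 km/s

d = 1/p = 1/0.1331″ = 7.5131 pc.
μ = 369.3 mas/yr = 0.3693 ″/yr.
v_t = 4.740 μ d = 4.740 × 0.3693 × 7.5131 = 13.152 km/s.
v = √(v_r² + v_t²) = √(4.555² + 13.152²) = √193.723 = 13.918 km/s.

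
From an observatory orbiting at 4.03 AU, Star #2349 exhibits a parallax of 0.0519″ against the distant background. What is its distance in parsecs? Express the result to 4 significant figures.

77.65 pc

With baseline B (in AU) and parallax p (in arcsec), d = B/p parsecs.
d = 4.03 / 0.0519 = 77.649 pc.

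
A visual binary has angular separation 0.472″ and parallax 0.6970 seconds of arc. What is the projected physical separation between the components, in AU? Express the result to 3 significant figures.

d = 1/p = 1/0.6970″ = 1.4347 pc.
At distance d (pc), an angle of θ arcsec spans θ·d AU: s = 0.472 × 1.4347 = 0.67718 AU.

0.677 AU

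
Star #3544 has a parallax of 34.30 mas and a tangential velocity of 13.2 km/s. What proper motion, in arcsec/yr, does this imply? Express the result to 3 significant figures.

d = 1/p = 1/0.03430″ = 29.155 pc.
μ = v_t / (4.74 d) = 13.2 / (4.74 × 29.155) = 13.2 / 138.19 = 0.095521 ″/yr.

0.0955 arcsec/yr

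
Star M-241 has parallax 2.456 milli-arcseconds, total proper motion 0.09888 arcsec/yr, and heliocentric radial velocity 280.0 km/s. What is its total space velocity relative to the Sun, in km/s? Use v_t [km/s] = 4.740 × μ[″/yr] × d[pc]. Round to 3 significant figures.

339 km/s

d = 1/p = 1/0.002456″ = 407.17 pc.
v_t = 4.740 μ d = 4.740 × 0.09888 × 407.17 = 190.84 km/s.
v = √(v_r² + v_t²) = √(280.0² + 190.84²) = √114820 = 338.85 km/s.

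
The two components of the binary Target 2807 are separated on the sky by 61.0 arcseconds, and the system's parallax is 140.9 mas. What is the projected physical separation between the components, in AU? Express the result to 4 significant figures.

d = 1/p = 1/0.1409″ = 7.0972 pc.
At distance d (pc), an angle of θ arcsec spans θ·d AU: s = 61.0 × 7.0972 = 432.93 AU.

432.9 AU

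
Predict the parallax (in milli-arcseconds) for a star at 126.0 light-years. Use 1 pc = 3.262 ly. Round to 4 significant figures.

25.89 mas

d = 126.0 ly ÷ 3.262 = 38.627 pc.
p = 1/d = 1/38.627 = 0.025889 arcsec.
= 0.025889 × 1000 = 25.889 mas.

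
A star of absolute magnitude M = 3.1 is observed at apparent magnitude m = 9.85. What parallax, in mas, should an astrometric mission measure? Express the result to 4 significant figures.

m − M = 9.85 − 3.1 = 6.75.
d = 10^((m−M)/5 + 1) = 10^2.350 = 223.87 pc.
p = 1/d = 1/223.87 = 0.0044669 arcsec = 4.4669 mas.

4.467 mas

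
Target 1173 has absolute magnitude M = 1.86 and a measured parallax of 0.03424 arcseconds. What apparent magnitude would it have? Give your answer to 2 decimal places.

d = 1/p = 1/0.03424″ = 29.206 pc.
m − M = 5 log₁₀ d − 5 = 5 log₁₀(29.206) − 5 = 7.3274 − 5 = 2.3274.
m = M + (m − M) = 1.86 + 2.3274 = 4.19.

m = 4.19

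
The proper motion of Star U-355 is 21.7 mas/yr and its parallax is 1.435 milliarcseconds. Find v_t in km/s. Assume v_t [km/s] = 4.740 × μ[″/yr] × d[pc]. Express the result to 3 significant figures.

d = 1/p = 1/0.001435″ = 696.86 pc.
μ = 21.7 mas/yr = 0.0217 ″/yr.
v_t = 4.74 × μ × d = 4.74 × 0.0217 × 696.86 = 71.678 km/s.

71.7 km/s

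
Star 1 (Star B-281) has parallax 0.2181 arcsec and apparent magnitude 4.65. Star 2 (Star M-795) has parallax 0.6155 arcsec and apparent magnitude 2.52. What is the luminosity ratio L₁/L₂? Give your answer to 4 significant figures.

d₁ = 1/p₁ = 1/0.2181″ = 4.5851 pc; d₂ = 1/p₂ = 1/0.6155″ = 1.6247 pc.
M₁ = m₁ − 5 log₁₀ d₁ + 5 = 4.65 − 3.3067 + 5 = 6.3433.
M₂ = 2.52 − 1.0539 + 5 = 6.4661.
L₁/L₂ = 10^(0.4(M₂ − M₁)) = 10^(0.4 × 0.1228) = 10^0.04912 = 1.1197.

L₁/L₂ = 1.120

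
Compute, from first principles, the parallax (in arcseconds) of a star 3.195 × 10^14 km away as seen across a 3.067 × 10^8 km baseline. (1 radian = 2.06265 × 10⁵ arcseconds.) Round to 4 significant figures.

0.1980 arcsec

θ ≈ B/d = (3.067 × 10^8) / (3.195 × 10^14) = 9.5994 × 10^-7 rad.
In arcseconds: 9.5994 × 10^-7 × 206265 = 0.198″.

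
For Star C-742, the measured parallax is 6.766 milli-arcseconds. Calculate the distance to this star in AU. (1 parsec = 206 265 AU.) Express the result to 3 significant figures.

p = 6.766 milli-arcseconds = 0.006766 arcsec.
d = 1/p = 1/0.006766 = 147.8 pc.
In AU: 147.8 × 206265 = 3.0486 × 10^7 AU.

3.05 × 10^7 AU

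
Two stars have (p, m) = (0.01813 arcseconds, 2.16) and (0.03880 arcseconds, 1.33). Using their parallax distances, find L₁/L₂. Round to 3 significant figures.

d₁ = 1/p₁ = 1/0.01813″ = 55.157 pc; d₂ = 1/p₂ = 1/0.03880″ = 25.773 pc.
M₁ = m₁ − 5 log₁₀ d₁ + 5 = 2.16 − 8.7080 + 5 = -1.5480.
M₂ = 1.33 − 7.0558 + 5 = -0.7258.
L₁/L₂ = 10^(0.4(M₂ − M₁)) = 10^(0.4 × 0.8222) = 10^0.32888 = 2.1325.

L₁/L₂ = 2.13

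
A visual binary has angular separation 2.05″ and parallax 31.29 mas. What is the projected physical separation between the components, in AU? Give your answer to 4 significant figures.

d = 1/p = 1/0.03129″ = 31.959 pc.
At distance d (pc), an angle of θ arcsec spans θ·d AU: s = 2.05 × 31.959 = 65.516 AU.

65.52 AU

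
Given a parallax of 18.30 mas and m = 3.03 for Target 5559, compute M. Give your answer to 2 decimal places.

d = 1/p = 1/0.01830″ = 54.645 pc.
m − M = 5 log₁₀(54.645) − 5 = 8.6878 − 5 = 3.6878.
M = m − (m − M) = 3.03 − 3.6878 = -0.66.

M = -0.66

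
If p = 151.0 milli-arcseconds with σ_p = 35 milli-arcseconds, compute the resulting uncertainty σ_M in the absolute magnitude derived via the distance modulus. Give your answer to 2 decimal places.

M = m − 5 log₁₀ d + 5 = m + 5 log₁₀ p + 5, so ∂M/∂p = 5/(p ln 10).
σ_M = (5/ln 10) · (σ_p/p) = 2.1715 × 35/151.0 = 2.1715 × 0.23179 = 0.50333.

σ_M = 0.50 mag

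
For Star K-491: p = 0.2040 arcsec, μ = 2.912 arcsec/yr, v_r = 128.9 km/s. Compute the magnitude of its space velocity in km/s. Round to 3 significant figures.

d = 1/p = 1/0.2040″ = 4.902 pc.
v_t = 4.740 μ d = 4.740 × 2.912 × 4.902 = 67.662 km/s.
v = √(v_r² + v_t²) = √(128.9² + 67.662²) = √21193.4 = 145.58 km/s.

146 km/s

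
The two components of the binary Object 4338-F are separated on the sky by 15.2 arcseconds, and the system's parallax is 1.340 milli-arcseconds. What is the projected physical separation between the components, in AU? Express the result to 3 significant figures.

d = 1/p = 1/0.001340″ = 746.27 pc.
At distance d (pc), an angle of θ arcsec spans θ·d AU: s = 15.2 × 746.27 = 11343 AU.

11300 AU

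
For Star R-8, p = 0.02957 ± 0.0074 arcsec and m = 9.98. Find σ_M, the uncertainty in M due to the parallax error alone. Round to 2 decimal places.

M = m − 5 log₁₀ d + 5 = m + 5 log₁₀ p + 5, so ∂M/∂p = 5/(p ln 10).
σ_M = (5/ln 10) · (σ_p/p) = 2.1715 × 0.0074/0.02957 = 2.1715 × 0.25025 = 0.54342.

σ_M = 0.54 mag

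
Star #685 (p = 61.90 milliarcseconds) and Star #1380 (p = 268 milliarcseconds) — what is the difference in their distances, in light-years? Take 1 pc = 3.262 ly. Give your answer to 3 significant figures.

d_A = 1/0.06190″ = 16.155 pc; d_B = 1/0.2680″ = 3.7313 pc.
|d_B − d_A| = |3.7313 − 16.155| = 12.424 pc = 12.424 × 3.262 ly = 40.527 ly.

40.5 ly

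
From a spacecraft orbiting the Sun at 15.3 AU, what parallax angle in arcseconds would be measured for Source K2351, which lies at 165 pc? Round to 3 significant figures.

p (arcsec) = B (AU) / d (pc).
p = 15.3 / 165 = 0.092727 arcsec.

0.0927 arcsec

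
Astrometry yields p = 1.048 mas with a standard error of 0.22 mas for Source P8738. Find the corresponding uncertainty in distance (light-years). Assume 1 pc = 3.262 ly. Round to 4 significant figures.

d = 1/p, so σ_d = σ_p / p².
σ_d = 0.000220 / (0.001048)² = 0.000220 / 0.0000010983 = 200.31 pc = 200.31 × 3.262 ly = 653.41 ly.

653.4 ly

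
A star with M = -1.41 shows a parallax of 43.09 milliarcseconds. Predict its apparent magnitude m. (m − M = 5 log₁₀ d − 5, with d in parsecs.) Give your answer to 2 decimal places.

d = 1/p = 1/0.04309″ = 23.207 pc.
m − M = 5 log₁₀ d − 5 = 5 log₁₀(23.207) − 5 = 6.8281 − 5 = 1.8281.
m = M + (m − M) = -1.41 + 1.8281 = 0.42.

m = 0.42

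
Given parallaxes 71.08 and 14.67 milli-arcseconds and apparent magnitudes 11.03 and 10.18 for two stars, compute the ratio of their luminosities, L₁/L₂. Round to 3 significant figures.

L₁/L₂ = 0.0195

d₁ = 1/p₁ = 1/0.07108″ = 14.069 pc; d₂ = 1/p₂ = 1/0.01467″ = 68.166 pc.
M₁ = m₁ − 5 log₁₀ d₁ + 5 = 11.03 − 5.7413 + 5 = 10.2887.
M₂ = 10.18 − 9.1678 + 5 = 6.0122.
L₁/L₂ = 10^(0.4(M₂ − M₁)) = 10^(0.4 × (-4.2765)) = 10^(-1.71060) = 0.019472.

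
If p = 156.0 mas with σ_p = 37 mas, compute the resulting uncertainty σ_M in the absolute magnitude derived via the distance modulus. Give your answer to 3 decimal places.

σ_M = 0.515 mag

M = m − 5 log₁₀ d + 5 = m + 5 log₁₀ p + 5, so ∂M/∂p = 5/(p ln 10).
σ_M = (5/ln 10) · (σ_p/p) = 2.1715 × 37/156.0 = 2.1715 × 0.23718 = 0.51504.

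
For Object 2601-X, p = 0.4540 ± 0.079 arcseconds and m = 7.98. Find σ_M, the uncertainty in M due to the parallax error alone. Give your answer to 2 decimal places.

σ_M = 0.38 mag

M = m − 5 log₁₀ d + 5 = m + 5 log₁₀ p + 5, so ∂M/∂p = 5/(p ln 10).
σ_M = (5/ln 10) · (σ_p/p) = 2.1715 × 0.079/0.4540 = 2.1715 × 0.17401 = 0.37786.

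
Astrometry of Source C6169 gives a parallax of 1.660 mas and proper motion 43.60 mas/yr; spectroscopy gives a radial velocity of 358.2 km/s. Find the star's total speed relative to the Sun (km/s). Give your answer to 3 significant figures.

379 km/s

d = 1/p = 1/0.001660″ = 602.41 pc.
μ = 43.60 mas/yr = 0.04360 ″/yr.
v_t = 4.740 μ d = 4.740 × 0.04360 × 602.41 = 124.5 km/s.
v = √(v_r² + v_t²) = √(358.2² + 124.5²) = √143807 = 379.22 km/s.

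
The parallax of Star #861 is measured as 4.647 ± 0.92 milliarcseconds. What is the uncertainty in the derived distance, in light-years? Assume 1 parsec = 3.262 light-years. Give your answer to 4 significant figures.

139.0 ly

d = 1/p, so σ_d = σ_p / p².
σ_d = 0.000920 / (0.004647)² = 0.000920 / 0.000021595 = 42.602 pc = 42.602 × 3.262 ly = 138.97 ly.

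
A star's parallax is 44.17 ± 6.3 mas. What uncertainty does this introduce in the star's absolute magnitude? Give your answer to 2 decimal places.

M = m − 5 log₁₀ d + 5 = m + 5 log₁₀ p + 5, so ∂M/∂p = 5/(p ln 10).
σ_M = (5/ln 10) · (σ_p/p) = 2.1715 × 6.3/44.17 = 2.1715 × 0.14263 = 0.30972.

σ_M = 0.31 mag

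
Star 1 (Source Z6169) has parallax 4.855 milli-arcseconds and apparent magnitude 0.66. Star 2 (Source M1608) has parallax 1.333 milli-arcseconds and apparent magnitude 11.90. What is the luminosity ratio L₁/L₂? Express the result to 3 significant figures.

d₁ = 1/p₁ = 1/0.004855″ = 205.97 pc; d₂ = 1/p₂ = 1/0.001333″ = 750.19 pc.
M₁ = m₁ − 5 log₁₀ d₁ + 5 = 0.66 − 11.5690 + 5 = -5.9090.
M₂ = 11.90 − 14.3759 + 5 = 2.5241.
L₁/L₂ = 10^(0.4(M₂ − M₁)) = 10^(0.4 × 8.4331) = 10^3.37324 = 2361.8.

L₁/L₂ = 2360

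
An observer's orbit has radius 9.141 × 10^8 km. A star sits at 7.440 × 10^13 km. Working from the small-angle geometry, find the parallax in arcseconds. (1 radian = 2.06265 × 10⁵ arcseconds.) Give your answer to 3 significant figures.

θ ≈ B/d = (9.141 × 10^8) / (7.440 × 10^13) = 1.2286 × 10^-5 rad.
In arcseconds: 1.2286 × 10^-5 × 206265 = 2.5342″.

2.53 arcsec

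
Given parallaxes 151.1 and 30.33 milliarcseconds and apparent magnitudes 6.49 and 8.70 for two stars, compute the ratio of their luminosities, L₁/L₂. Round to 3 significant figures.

L₁/L₂ = 0.308

d₁ = 1/p₁ = 1/0.1511″ = 6.6181 pc; d₂ = 1/p₂ = 1/0.03033″ = 32.971 pc.
M₁ = m₁ − 5 log₁₀ d₁ + 5 = 6.49 − 4.1037 + 5 = 7.3863.
M₂ = 8.70 − 7.5907 + 5 = 6.1093.
L₁/L₂ = 10^(0.4(M₂ − M₁)) = 10^(0.4 × (-1.2770)) = 10^(-0.51080) = 0.30846.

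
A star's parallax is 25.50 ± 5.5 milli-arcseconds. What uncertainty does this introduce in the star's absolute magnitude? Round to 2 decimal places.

σ_M = 0.47 mag

M = m − 5 log₁₀ d + 5 = m + 5 log₁₀ p + 5, so ∂M/∂p = 5/(p ln 10).
σ_M = (5/ln 10) · (σ_p/p) = 2.1715 × 5.5/25.50 = 2.1715 × 0.21569 = 0.46837.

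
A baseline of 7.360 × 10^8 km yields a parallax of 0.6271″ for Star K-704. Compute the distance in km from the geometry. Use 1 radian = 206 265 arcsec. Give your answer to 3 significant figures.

θ = 0.6271″ = 0.6271/206265 = 3.0403 × 10^-6 rad.
d = B/θ = (7.360 × 10^8) / (3.0403 × 10^-6) = 2.4208 × 10^14 km.

2.42 × 10^14 km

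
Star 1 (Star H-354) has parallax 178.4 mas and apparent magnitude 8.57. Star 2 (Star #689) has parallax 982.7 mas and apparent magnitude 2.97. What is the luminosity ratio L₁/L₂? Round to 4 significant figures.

d₁ = 1/p₁ = 1/0.1784″ = 5.6054 pc; d₂ = 1/p₂ = 1/0.9827″ = 1.0176 pc.
M₁ = m₁ − 5 log₁₀ d₁ + 5 = 8.57 − 3.7430 + 5 = 9.8270.
M₂ = 2.97 − 0.0379 + 5 = 7.9321.
L₁/L₂ = 10^(0.4(M₂ − M₁)) = 10^(0.4 × (-1.8949)) = 10^(-0.75796) = 0.1746.

L₁/L₂ = 0.1746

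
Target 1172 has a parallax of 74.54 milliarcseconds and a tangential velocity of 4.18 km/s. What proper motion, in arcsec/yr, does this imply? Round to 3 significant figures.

0.0657 arcsec/yr

d = 1/p = 1/0.07454″ = 13.416 pc.
μ = v_t / (4.74 d) = 4.18 / (4.74 × 13.416) = 4.18 / 63.592 = 0.065732 ″/yr.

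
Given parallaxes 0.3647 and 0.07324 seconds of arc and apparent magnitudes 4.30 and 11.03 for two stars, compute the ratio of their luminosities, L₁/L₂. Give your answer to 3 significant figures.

L₁/L₂ = 19.8

d₁ = 1/p₁ = 1/0.3647″ = 2.742 pc; d₂ = 1/p₂ = 1/0.07324″ = 13.654 pc.
M₁ = m₁ − 5 log₁₀ d₁ + 5 = 4.30 − 2.1903 + 5 = 7.1097.
M₂ = 11.03 − 5.6763 + 5 = 10.3537.
L₁/L₂ = 10^(0.4(M₂ − M₁)) = 10^(0.4 × 3.2440) = 10^1.29760 = 19.843.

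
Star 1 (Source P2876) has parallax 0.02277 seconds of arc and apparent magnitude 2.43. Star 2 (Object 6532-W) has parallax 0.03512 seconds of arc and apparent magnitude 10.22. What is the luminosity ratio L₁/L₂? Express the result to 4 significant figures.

L₁/L₂ = 3107

d₁ = 1/p₁ = 1/0.02277″ = 43.917 pc; d₂ = 1/p₂ = 1/0.03512″ = 28.474 pc.
M₁ = m₁ − 5 log₁₀ d₁ + 5 = 2.43 − 8.2132 + 5 = -0.7832.
M₂ = 10.22 − 7.2722 + 5 = 7.9478.
L₁/L₂ = 10^(0.4(M₂ − M₁)) = 10^(0.4 × 8.7310) = 10^3.49240 = 3107.4.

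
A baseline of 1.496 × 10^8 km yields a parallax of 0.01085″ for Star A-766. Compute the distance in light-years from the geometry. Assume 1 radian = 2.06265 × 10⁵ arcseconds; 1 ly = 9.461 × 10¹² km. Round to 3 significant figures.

301 ly

θ = 0.01085″ = 0.01085/206265 = 5.2602 × 10^-8 rad.
d = B/θ = (1.496 × 10^8) / (5.2602 × 10^-8) = 2.8440 × 10^15 km = (2.8440 × 10^15) / (9.461 × 10^12) ly = 300.6 ly.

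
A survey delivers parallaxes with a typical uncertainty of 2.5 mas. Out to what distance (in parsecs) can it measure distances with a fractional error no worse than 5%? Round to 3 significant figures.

20.0 pc

σ_d/d = σ_p/p, so the condition is σ_p/p ≤ 0.05, i.e. p ≥ σ_p/0.05.
p_min = 2.5/0.05 = 50 mas = 0.05 arcsec.
d_max = 1/p_min = 1/0.05 = 20 pc.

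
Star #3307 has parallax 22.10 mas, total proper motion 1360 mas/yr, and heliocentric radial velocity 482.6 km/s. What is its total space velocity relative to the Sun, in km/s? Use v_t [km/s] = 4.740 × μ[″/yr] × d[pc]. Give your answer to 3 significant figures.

564 km/s

d = 1/p = 1/0.02210″ = 45.249 pc.
μ = 1360 mas/yr = 1.360 ″/yr.
v_t = 4.740 μ d = 4.740 × 1.360 × 45.249 = 291.69 km/s.
v = √(v_r² + v_t²) = √(482.6² + 291.69²) = √317986 = 563.9 km/s.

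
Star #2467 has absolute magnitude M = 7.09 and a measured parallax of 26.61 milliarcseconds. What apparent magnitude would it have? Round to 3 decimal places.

d = 1/p = 1/0.02661″ = 37.58 pc.
m − M = 5 log₁₀ d − 5 = 5 log₁₀(37.58) − 5 = 7.8748 − 5 = 2.8748.
m = M + (m − M) = 7.09 + 2.8748 = 9.965.

m = 9.965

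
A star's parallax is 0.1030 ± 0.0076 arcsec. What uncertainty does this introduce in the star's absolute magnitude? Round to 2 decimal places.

σ_M = 0.16 mag

M = m − 5 log₁₀ d + 5 = m + 5 log₁₀ p + 5, so ∂M/∂p = 5/(p ln 10).
σ_M = (5/ln 10) · (σ_p/p) = 2.1715 × 0.0076/0.1030 = 2.1715 × 0.073786 = 0.16023.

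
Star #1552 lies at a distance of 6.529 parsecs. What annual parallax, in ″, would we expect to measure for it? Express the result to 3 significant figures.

p = 1/d = 1/6.529 = 0.15316 arcsec.

0.153 ″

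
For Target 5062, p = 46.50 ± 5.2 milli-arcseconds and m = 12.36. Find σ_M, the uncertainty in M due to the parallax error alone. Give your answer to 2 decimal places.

σ_M = 0.24 mag

M = m − 5 log₁₀ d + 5 = m + 5 log₁₀ p + 5, so ∂M/∂p = 5/(p ln 10).
σ_M = (5/ln 10) · (σ_p/p) = 2.1715 × 5.2/46.50 = 2.1715 × 0.11183 = 0.24284.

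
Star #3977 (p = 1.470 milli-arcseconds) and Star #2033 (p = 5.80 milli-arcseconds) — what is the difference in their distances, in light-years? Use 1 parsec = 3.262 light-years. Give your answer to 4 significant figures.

1657 ly

d_A = 1/0.001470″ = 680.27 pc; d_B = 1/0.005800″ = 172.41 pc.
|d_B − d_A| = |172.41 − 680.27| = 507.86 pc = 507.86 × 3.262 ly = 1656.6 ly.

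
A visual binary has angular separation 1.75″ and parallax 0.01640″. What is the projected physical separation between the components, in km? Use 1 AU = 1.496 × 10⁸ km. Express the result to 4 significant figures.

d = 1/p = 1/0.01640″ = 60.976 pc.
At distance d (pc), an angle of θ arcsec spans θ·d AU: s = 1.75 × 60.976 = 106.71 AU.
= 106.71 × 1.496 × 10⁸ km = 1.5964 × 10^10 km.

1.596 × 10^10 km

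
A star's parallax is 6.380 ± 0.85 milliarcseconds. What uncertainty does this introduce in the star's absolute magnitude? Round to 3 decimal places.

M = m − 5 log₁₀ d + 5 = m + 5 log₁₀ p + 5, so ∂M/∂p = 5/(p ln 10).
σ_M = (5/ln 10) · (σ_p/p) = 2.1715 × 0.85/6.380 = 2.1715 × 0.13323 = 0.28931.

σ_M = 0.289 mag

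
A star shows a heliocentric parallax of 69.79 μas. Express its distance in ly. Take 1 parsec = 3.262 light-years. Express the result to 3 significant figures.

46700 ly

p = 69.79 μas = 0.00006979 arcsec.
d = 1/p = 1/0.00006979 = 14329 pc.
In light-years: 14329 × 3.262 = 46741 ly.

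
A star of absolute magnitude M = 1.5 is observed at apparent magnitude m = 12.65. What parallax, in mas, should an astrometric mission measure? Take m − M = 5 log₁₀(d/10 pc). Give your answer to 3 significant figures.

m − M = 12.65 − 1.5 = 11.15.
d = 10^((m−M)/5 + 1) = 10^3.230 = 1698.2 pc.
p = 1/d = 1/1698.2 = 0.00058886 arcsec = 0.58886 mas.

0.589 mas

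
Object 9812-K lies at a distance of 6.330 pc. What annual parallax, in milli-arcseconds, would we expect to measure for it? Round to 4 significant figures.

p = 1/d = 1/6.33 = 0.15798 arcsec.
= 0.15798 × 1000 = 157.98 mas.

158.0 mas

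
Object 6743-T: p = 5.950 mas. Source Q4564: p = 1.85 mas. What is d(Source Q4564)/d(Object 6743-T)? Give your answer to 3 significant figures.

3.22

Since d = 1/p, d_B/d_A = p_A/p_B.
= 5.950 / 1.85 = 3.2162.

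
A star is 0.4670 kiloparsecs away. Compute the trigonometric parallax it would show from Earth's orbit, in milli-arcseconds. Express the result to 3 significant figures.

d = 0.4670 kpc = 467 pc.
p = 1/d = 1/467 = 0.0021413 arcsec.
= 0.0021413 × 1000 = 2.1413 mas.

2.14 mas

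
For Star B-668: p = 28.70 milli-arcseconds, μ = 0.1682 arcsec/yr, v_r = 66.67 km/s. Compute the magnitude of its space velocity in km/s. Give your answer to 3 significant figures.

72.2 km/s

d = 1/p = 1/0.02870″ = 34.843 pc.
v_t = 4.740 μ d = 4.740 × 0.1682 × 34.843 = 27.779 km/s.
v = √(v_r² + v_t²) = √(66.67² + 27.779²) = √5216.56 = 72.226 km/s.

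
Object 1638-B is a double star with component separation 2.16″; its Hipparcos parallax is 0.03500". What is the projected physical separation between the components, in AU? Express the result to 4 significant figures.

61.71 AU

d = 1/p = 1/0.03500″ = 28.571 pc.
At distance d (pc), an angle of θ arcsec spans θ·d AU: s = 2.16 × 28.571 = 61.713 AU.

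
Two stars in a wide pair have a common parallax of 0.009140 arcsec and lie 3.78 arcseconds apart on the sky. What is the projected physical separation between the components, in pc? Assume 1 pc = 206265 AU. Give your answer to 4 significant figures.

d = 1/p = 1/0.009140″ = 109.41 pc.
At distance d (pc), an angle of θ arcsec spans θ·d AU: s = 3.78 × 109.41 = 413.57 AU.
= 413.57 / 206265 = 0.0020050 pc.

0.002005 pc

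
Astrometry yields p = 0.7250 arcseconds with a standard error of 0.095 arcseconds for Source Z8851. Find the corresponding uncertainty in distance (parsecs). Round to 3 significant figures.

0.181 pc

d = 1/p, so σ_d = σ_p / p².
σ_d = 0.0950 / (0.7250)² = 0.0950 / 0.52563 = 0.18074 pc.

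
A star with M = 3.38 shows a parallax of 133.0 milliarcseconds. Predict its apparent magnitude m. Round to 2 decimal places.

m = 2.76

d = 1/p = 1/0.1330″ = 7.5188 pc.
m − M = 5 log₁₀ d − 5 = 5 log₁₀(7.5188) − 5 = 4.3807 − 5 = -0.6193.
m = M + (m − M) = 3.38 + (-0.6193) = 2.76.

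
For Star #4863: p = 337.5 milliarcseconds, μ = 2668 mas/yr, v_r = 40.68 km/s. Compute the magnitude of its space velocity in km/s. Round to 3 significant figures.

d = 1/p = 1/0.3375″ = 2.963 pc.
μ = 2668 mas/yr = 2.668 ″/yr.
v_t = 4.740 μ d = 4.740 × 2.668 × 2.963 = 37.471 km/s.
v = √(v_r² + v_t²) = √(40.68² + 37.471²) = √3058.94 = 55.308 km/s.

55.3 km/s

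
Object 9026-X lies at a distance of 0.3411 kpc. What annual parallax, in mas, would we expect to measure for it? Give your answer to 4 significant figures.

2.932 mas

d = 0.3411 kpc = 341.1 pc.
p = 1/d = 1/341.1 = 0.0029317 arcsec.
= 0.0029317 × 1000 = 2.9317 mas.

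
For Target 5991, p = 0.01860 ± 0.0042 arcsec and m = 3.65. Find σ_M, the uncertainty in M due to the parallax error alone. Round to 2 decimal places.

M = m − 5 log₁₀ d + 5 = m + 5 log₁₀ p + 5, so ∂M/∂p = 5/(p ln 10).
σ_M = (5/ln 10) · (σ_p/p) = 2.1715 × 0.0042/0.01860 = 2.1715 × 0.22581 = 0.49035.

σ_M = 0.49 mag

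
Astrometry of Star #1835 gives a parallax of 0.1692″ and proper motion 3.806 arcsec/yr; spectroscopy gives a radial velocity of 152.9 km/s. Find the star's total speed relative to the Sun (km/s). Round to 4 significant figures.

d = 1/p = 1/0.1692″ = 5.9102 pc.
v_t = 4.740 μ d = 4.740 × 3.806 × 5.9102 = 106.62 km/s.
v = √(v_r² + v_t²) = √(152.9² + 106.62²) = √34746.2 = 186.4 km/s.

186.4 km/s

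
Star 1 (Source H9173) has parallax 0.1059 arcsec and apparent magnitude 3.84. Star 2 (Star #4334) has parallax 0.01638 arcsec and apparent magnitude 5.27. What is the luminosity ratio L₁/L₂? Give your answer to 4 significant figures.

L₁/L₂ = 0.08930

d₁ = 1/p₁ = 1/0.1059″ = 9.4429 pc; d₂ = 1/p₂ = 1/0.01638″ = 61.05 pc.
M₁ = m₁ − 5 log₁₀ d₁ + 5 = 3.84 − 4.8755 + 5 = 3.9645.
M₂ = 5.27 − 8.9284 + 5 = 1.3416.
L₁/L₂ = 10^(0.4(M₂ − M₁)) = 10^(0.4 × (-2.6229)) = 10^(-1.04916) = 0.089298.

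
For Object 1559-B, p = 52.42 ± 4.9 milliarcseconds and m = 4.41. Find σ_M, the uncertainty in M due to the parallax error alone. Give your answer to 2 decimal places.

M = m − 5 log₁₀ d + 5 = m + 5 log₁₀ p + 5, so ∂M/∂p = 5/(p ln 10).
σ_M = (5/ln 10) · (σ_p/p) = 2.1715 × 4.9/52.42 = 2.1715 × 0.093476 = 0.20298.

σ_M = 0.20 mag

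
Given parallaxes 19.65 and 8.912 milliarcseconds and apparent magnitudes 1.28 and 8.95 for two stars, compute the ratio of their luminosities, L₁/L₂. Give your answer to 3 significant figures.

L₁/L₂ = 241

d₁ = 1/p₁ = 1/0.01965″ = 50.891 pc; d₂ = 1/p₂ = 1/0.008912″ = 112.21 pc.
M₁ = m₁ − 5 log₁₀ d₁ + 5 = 1.28 − 8.5332 + 5 = -2.2532.
M₂ = 8.95 − 10.2502 + 5 = 3.6998.
L₁/L₂ = 10^(0.4(M₂ − M₁)) = 10^(0.4 × 5.9530) = 10^2.38120 = 240.55.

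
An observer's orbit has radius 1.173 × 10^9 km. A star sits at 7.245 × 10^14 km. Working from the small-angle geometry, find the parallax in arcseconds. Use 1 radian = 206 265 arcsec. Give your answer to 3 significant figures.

0.334 arcsec

θ ≈ B/d = (1.173 × 10^9) / (7.245 × 10^14) = 1.6190 × 10^-6 rad.
In arcseconds: 1.6190 × 10^-6 × 206265 = 0.33394″.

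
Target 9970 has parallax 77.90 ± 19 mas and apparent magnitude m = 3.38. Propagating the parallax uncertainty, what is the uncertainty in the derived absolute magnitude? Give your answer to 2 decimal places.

σ_M = 0.53 mag

M = m − 5 log₁₀ d + 5 = m + 5 log₁₀ p + 5, so ∂M/∂p = 5/(p ln 10).
σ_M = (5/ln 10) · (σ_p/p) = 2.1715 × 19/77.90 = 2.1715 × 0.2439 = 0.52963.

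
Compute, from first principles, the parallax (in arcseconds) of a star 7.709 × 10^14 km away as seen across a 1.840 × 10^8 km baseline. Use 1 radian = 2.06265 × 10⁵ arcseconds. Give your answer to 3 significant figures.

θ ≈ B/d = (1.840 × 10^8) / (7.709 × 10^14) = 2.3868 × 10^-7 rad.
In arcseconds: 2.3868 × 10^-7 × 206265 = 0.049231″.

0.0492 arcsec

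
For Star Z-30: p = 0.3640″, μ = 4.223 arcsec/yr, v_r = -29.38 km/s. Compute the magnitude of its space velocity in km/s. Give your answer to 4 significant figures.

d = 1/p = 1/0.3640″ = 2.7473 pc.
v_t = 4.740 μ d = 4.740 × 4.223 × 2.7473 = 54.993 km/s.
v = √(v_r² + v_t²) = √((-29.38)² + 54.993²) = √3887.41 = 62.349 km/s.

62.35 km/s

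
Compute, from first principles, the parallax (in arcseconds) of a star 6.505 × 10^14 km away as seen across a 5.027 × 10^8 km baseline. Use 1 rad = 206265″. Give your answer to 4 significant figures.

θ ≈ B/d = (5.027 × 10^8) / (6.505 × 10^14) = 7.7279 × 10^-7 rad.
In arcseconds: 7.7279 × 10^-7 × 206265 = 0.1594″.

0.1594 arcsec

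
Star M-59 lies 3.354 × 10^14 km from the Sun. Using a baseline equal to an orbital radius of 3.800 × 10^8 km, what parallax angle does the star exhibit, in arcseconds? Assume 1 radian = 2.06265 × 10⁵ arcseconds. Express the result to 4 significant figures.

0.2337 arcsec

θ ≈ B/d = (3.800 × 10^8) / (3.354 × 10^14) = 1.1330 × 10^-6 rad.
In arcseconds: 1.1330 × 10^-6 × 206265 = 0.2337″.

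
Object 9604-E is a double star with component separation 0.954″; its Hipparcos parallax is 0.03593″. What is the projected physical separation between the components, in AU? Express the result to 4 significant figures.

26.55 AU

d = 1/p = 1/0.03593″ = 27.832 pc.
At distance d (pc), an angle of θ arcsec spans θ·d AU: s = 0.954 × 27.832 = 26.552 AU.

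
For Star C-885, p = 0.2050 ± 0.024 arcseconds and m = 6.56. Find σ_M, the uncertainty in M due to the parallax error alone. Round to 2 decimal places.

σ_M = 0.25 mag

M = m − 5 log₁₀ d + 5 = m + 5 log₁₀ p + 5, so ∂M/∂p = 5/(p ln 10).
σ_M = (5/ln 10) · (σ_p/p) = 2.1715 × 0.024/0.2050 = 2.1715 × 0.11707 = 0.25422.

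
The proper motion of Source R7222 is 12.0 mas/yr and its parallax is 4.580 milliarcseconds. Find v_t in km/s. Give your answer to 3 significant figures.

d = 1/p = 1/0.004580″ = 218.34 pc.
μ = 12.0 mas/yr = 0.0120 ″/yr.
v_t = 4.74 × μ × d = 4.74 × 0.0120 × 218.34 = 12.419 km/s.

12.4 km/s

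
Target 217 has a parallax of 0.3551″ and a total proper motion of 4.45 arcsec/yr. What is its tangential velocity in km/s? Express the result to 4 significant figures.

59.40 km/s

d = 1/p = 1/0.3551″ = 2.8161 pc.
v_t = 4.74 × μ × d = 4.74 × 4.45 × 2.8161 = 59.4 km/s.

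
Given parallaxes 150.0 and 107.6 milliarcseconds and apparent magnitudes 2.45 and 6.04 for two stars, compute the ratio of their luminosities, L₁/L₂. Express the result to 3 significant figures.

d₁ = 1/p₁ = 1/0.1500″ = 6.6667 pc; d₂ = 1/p₂ = 1/0.1076″ = 9.2937 pc.
M₁ = m₁ − 5 log₁₀ d₁ + 5 = 2.45 − 4.1196 + 5 = 3.3304.
M₂ = 6.04 − 4.8409 + 5 = 6.1991.
L₁/L₂ = 10^(0.4(M₂ − M₁)) = 10^(0.4 × 2.8687) = 10^1.14748 = 14.044.

L₁/L₂ = 14.0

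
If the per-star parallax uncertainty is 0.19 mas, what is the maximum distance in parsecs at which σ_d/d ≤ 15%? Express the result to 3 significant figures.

789 pc

σ_d/d = σ_p/p, so the condition is σ_p/p ≤ 0.15, i.e. p ≥ σ_p/0.15.
p_min = 0.19/0.15 = 1.2667 mas = 0.0012667 arcsec.
d_max = 1/p_min = 1/0.0012667 = 789.45 pc.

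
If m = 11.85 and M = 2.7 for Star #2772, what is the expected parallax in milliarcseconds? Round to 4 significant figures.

m − M = 11.85 − 2.7 = 9.15.
d = 10^((m−M)/5 + 1) = 10^2.830 = 676.08 pc.
p = 1/d = 1/676.08 = 0.0014791 arcsec = 1.4791 mas.

1.479 mas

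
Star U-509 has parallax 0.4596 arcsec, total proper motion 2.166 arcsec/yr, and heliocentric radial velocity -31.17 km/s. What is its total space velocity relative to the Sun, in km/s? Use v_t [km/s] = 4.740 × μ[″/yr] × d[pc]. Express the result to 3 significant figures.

38.3 km/s

d = 1/p = 1/0.4596″ = 2.1758 pc.
v_t = 4.740 μ d = 4.740 × 2.166 × 2.1758 = 22.339 km/s.
v = √(v_r² + v_t²) = √((-31.17)² + 22.339²) = √1470.6 = 38.348 km/s.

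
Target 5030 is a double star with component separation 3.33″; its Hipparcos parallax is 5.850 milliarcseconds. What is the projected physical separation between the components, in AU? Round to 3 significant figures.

d = 1/p = 1/0.005850″ = 170.94 pc.
At distance d (pc), an angle of θ arcsec spans θ·d AU: s = 3.33 × 170.94 = 569.23 AU.

569 AU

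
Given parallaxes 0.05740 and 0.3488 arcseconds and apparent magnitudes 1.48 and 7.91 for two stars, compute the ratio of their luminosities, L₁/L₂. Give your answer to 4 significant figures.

d₁ = 1/p₁ = 1/0.05740″ = 17.422 pc; d₂ = 1/p₂ = 1/0.3488″ = 2.867 pc.
M₁ = m₁ − 5 log₁₀ d₁ + 5 = 1.48 − 6.2055 + 5 = 0.2745.
M₂ = 7.91 − 2.2871 + 5 = 10.6229.
L₁/L₂ = 10^(0.4(M₂ − M₁)) = 10^(0.4 × 10.3484) = 10^4.13936 = 13784.

L₁/L₂ = 13780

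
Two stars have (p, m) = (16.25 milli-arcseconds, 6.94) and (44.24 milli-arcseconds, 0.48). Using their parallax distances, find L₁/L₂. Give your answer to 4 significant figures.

L₁/L₂ = 0.01932

d₁ = 1/p₁ = 1/0.01625″ = 61.538 pc; d₂ = 1/p₂ = 1/0.04424″ = 22.604 pc.
M₁ = m₁ − 5 log₁₀ d₁ + 5 = 6.94 − 8.9457 + 5 = 2.9943.
M₂ = 0.48 − 6.7709 + 5 = -1.2909.
L₁/L₂ = 10^(0.4(M₂ − M₁)) = 10^(0.4 × (-4.2852)) = 10^(-1.71408) = 0.019316.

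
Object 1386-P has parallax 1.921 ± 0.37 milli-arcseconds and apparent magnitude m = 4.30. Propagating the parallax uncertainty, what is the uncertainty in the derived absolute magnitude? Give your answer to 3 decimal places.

M = m − 5 log₁₀ d + 5 = m + 5 log₁₀ p + 5, so ∂M/∂p = 5/(p ln 10).
σ_M = (5/ln 10) · (σ_p/p) = 2.1715 × 0.37/1.921 = 2.1715 × 0.19261 = 0.41825.

σ_M = 0.418 mag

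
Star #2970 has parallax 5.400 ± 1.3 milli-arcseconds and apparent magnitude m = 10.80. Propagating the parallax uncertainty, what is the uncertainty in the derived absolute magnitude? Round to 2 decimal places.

σ_M = 0.52 mag

M = m − 5 log₁₀ d + 5 = m + 5 log₁₀ p + 5, so ∂M/∂p = 5/(p ln 10).
σ_M = (5/ln 10) · (σ_p/p) = 2.1715 × 1.3/5.400 = 2.1715 × 0.24074 = 0.52277.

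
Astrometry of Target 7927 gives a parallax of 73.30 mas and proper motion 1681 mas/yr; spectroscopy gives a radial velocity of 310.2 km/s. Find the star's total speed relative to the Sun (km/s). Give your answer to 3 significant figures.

329 km/s

d = 1/p = 1/0.07330″ = 13.643 pc.
μ = 1681 mas/yr = 1.681 ″/yr.
v_t = 4.740 μ d = 4.740 × 1.681 × 13.643 = 108.71 km/s.
v = √(v_r² + v_t²) = √(310.2² + 108.71²) = √108042 = 328.7 km/s.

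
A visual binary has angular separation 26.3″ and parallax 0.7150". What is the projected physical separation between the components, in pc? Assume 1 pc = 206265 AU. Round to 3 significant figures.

d = 1/p = 1/0.7150″ = 1.3986 pc.
At distance d (pc), an angle of θ arcsec spans θ·d AU: s = 26.3 × 1.3986 = 36.783 AU.
= 36.783 / 206265 = 0.00017833 pc.

0.000178 pc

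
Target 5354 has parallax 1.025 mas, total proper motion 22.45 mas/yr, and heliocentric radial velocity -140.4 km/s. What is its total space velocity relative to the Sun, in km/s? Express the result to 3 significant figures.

175 km/s

d = 1/p = 1/0.001025″ = 975.61 pc.
μ = 22.45 mas/yr = 0.02245 ″/yr.
v_t = 4.740 μ d = 4.740 × 0.02245 × 975.61 = 103.82 km/s.
v = √(v_r² + v_t²) = √((-140.4)² + 103.82²) = √30490.8 = 174.62 km/s.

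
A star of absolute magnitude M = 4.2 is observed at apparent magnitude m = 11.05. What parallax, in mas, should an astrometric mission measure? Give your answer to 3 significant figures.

4.27 mas

m − M = 11.05 − 4.2 = 6.85.
d = 10^((m−M)/5 + 1) = 10^2.370 = 234.42 pc.
p = 1/d = 1/234.42 = 0.0042658 arcsec = 4.2658 mas.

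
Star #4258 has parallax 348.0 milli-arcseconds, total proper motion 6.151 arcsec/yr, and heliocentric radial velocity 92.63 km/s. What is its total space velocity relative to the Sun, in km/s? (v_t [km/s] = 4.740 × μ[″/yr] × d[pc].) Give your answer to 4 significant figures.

124.9 km/s

d = 1/p = 1/0.3480″ = 2.8736 pc.
v_t = 4.740 μ d = 4.740 × 6.151 × 2.8736 = 83.782 km/s.
v = √(v_r² + v_t²) = √(92.63² + 83.782²) = √15599.7 = 124.9 km/s.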